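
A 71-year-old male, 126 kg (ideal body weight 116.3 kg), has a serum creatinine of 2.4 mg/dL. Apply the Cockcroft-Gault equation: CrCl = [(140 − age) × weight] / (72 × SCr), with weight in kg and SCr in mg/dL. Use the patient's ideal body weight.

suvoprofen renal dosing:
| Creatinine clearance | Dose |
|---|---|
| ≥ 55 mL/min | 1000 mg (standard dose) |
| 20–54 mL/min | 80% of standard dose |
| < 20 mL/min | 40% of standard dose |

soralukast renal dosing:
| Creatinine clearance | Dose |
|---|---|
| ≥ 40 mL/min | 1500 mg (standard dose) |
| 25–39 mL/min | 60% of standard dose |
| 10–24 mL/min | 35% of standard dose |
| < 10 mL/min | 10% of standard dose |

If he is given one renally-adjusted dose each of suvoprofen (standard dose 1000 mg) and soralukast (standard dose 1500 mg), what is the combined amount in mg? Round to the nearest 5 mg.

2300 mg

CrCl = (140 − 71) × 116.3 / (72 × 2.4) = 8024.7 / 172.80 ≈ 46.4 mL/min
CrCl ≈ 46 mL/min.
suvoprofen: 20–54 mL/min → 80% of 1000 mg = 800 mg.
soralukast: ≥ 40 mL/min → 100% of 1500 mg = 1500 mg.
Total = 800 + 1500 = 2300 mg.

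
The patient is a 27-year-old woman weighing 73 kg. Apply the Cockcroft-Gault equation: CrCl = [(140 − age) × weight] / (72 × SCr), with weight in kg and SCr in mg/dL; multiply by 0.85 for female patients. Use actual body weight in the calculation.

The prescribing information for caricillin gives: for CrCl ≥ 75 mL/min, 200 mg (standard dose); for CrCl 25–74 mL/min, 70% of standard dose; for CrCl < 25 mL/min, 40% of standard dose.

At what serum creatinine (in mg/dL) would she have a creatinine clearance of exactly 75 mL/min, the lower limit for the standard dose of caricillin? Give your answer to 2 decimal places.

1.30 mg/dL

Standard dose requires CrCl ≥ 75 mL/min.
Set (140 − 27) × 73 × 0.85 / (72 × SCr) = 75
SCr = (140 − 27) × 73 × 0.85 / (72 × 75) = 1.298 mg/dL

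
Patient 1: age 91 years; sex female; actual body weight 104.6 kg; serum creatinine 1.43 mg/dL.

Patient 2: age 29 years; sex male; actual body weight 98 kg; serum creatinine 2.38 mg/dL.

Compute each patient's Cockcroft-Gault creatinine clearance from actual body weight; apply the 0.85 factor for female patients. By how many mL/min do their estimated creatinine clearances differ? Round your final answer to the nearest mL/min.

21 mL/min

Patient 1: CrCl = (140 − 91) × 104.6 / (72 × 1.43) × 0.85 = 5125.4 / 102.96 × 0.85 ≈ 42.3 mL/min
Patient 2: CrCl = (140 − 29) × 98 / (72 × 2.38) = 10878.0 / 171.36 ≈ 63.5 mL/min
|42.3 − 63.5| = 21.2 mL/min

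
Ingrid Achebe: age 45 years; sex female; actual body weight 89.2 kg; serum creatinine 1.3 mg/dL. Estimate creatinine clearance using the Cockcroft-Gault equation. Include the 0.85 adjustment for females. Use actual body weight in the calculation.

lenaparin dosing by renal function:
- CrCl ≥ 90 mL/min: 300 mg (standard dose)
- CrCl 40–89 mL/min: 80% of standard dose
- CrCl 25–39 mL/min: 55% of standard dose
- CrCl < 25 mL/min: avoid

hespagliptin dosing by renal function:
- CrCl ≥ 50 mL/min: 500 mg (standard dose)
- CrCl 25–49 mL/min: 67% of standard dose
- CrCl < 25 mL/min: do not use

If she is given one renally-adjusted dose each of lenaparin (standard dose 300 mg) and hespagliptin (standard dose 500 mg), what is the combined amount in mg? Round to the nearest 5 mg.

CrCl = (140 − 45) × 89.2 / (72 × 1.3) × 0.85 = 8474.0 / 93.60 × 0.85 ≈ 77.0 mL/min
CrCl ≈ 77 mL/min.
lenaparin: 40–89 mL/min → 80% of 300 mg = 240 mg.
hespagliptin: ≥ 50 mL/min → 100% of 500 mg = 500 mg.
Total = 240 + 500 = 740 mg.

740 mg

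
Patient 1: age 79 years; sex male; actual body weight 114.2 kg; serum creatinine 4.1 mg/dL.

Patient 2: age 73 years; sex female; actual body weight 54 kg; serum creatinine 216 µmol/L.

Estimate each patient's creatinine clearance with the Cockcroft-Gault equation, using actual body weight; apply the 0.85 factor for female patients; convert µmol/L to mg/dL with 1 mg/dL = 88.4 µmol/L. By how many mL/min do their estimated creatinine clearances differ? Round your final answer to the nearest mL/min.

6 mL/min

Patient 1: CrCl = (140 − 79) × 114.2 / (72 × 4.1) = 6966.2 / 295.20 ≈ 23.6 mL/min
Patient 2: SCr = 216 / 88.4 = 2.443 mg/dL
Patient 2: CrCl = (140 − 73) × 54 / (72 × 2.443) × 0.85 = 3618.0 / 175.90 × 0.85 ≈ 17.5 mL/min
|23.6 − 17.5| = 6.1 mL/min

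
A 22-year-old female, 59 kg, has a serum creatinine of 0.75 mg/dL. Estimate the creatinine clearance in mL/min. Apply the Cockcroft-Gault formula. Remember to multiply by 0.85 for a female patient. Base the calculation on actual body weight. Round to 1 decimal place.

109.6 mL/min

CrCl = (140 − 22) × 59 / (72 × 0.75) × 0.85 = 6962.0 / 54.00 × 0.85 ≈ 109.6 mL/min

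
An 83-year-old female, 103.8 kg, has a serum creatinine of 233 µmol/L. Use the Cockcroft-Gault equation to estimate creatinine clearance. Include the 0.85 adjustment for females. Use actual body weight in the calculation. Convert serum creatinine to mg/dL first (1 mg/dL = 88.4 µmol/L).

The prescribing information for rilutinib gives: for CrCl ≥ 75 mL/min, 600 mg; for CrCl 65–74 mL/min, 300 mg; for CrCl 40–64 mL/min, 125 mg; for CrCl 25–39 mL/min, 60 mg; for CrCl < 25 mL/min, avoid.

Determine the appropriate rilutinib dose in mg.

60 mg

SCr = 233 / 88.4 = 2.636 mg/dL
CrCl = (140 − 83) × 103.8 / (72 × 2.636) × 0.85 = 5916.6 / 189.79 × 0.85 ≈ 26.5 mL/min
CrCl ≈ 27 mL/min → bracket 25–39 mL/min.
Dose for this bracket: 60 mg.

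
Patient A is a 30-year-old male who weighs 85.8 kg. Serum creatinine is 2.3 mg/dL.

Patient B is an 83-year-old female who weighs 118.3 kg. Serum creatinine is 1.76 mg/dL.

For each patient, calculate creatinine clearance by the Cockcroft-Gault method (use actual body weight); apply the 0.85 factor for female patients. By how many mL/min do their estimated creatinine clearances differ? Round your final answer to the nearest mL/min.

Patient A: CrCl = (140 − 30) × 85.8 / (72 × 2.3) = 9438.0 / 165.60 ≈ 57.0 mL/min
Patient B: CrCl = (140 − 83) × 118.3 / (72 × 1.76) × 0.85 = 6743.1 / 126.72 × 0.85 ≈ 45.2 mL/min
|57.0 − 45.2| = 11.8 mL/min

12 mL/min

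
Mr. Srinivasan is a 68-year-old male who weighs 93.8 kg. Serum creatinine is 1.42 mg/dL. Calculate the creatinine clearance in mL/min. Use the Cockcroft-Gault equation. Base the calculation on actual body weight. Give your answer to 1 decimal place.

66.1 mL/min

CrCl = (140 − 68) × 93.8 / (72 × 1.42) = 6753.6 / 102.24 ≈ 66.1 mL/min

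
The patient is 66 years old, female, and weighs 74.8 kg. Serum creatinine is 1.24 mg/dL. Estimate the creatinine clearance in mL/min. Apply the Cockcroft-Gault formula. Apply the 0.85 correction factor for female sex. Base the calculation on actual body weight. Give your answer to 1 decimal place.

CrCl = (140 − 66) × 74.8 / (72 × 1.24) × 0.85 = 5535.2 / 89.28 × 0.85 ≈ 52.7 mL/min

52.7 mL/min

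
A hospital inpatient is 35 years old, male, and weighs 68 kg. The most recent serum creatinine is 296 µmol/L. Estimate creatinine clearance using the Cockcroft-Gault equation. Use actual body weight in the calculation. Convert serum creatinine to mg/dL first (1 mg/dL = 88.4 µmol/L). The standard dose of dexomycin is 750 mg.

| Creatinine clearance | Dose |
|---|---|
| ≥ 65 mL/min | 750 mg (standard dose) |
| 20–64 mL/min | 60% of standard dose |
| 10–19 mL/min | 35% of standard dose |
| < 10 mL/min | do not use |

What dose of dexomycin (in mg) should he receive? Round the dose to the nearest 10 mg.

SCr = 296 / 88.4 = 3.348 mg/dL
CrCl = (140 − 35) × 68 / (72 × 3.348) = 7140.0 / 241.06 ≈ 29.6 mL/min
CrCl ≈ 30 mL/min → bracket 20–64 mL/min.
60% of 750 mg = 450 mg

450 mg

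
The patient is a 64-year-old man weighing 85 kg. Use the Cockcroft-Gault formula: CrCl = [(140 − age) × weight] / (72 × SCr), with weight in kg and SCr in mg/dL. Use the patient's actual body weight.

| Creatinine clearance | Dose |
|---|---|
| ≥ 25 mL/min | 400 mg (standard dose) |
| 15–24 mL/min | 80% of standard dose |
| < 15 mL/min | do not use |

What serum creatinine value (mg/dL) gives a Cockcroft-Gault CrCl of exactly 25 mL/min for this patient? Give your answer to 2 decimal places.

Standard dose requires CrCl ≥ 25 mL/min.
Set (140 − 64) × 85 / (72 × SCr) = 25
SCr = (140 − 64) × 85 / (72 × 25) = 3.589 mg/dL

3.59 mg/dL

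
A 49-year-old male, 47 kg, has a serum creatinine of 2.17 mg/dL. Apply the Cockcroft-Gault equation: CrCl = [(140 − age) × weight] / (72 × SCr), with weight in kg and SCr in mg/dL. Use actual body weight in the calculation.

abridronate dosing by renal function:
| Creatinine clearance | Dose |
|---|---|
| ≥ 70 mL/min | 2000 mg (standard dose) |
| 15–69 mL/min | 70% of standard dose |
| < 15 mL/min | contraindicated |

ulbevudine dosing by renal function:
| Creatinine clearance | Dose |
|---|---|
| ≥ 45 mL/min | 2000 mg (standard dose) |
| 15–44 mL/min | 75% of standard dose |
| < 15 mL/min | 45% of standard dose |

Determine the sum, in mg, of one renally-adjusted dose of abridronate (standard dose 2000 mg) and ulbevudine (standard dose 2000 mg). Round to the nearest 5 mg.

2900 mg

CrCl = (140 − 49) × 47 / (72 × 2.17) = 4277.0 / 156.24 ≈ 27.4 mL/min
CrCl ≈ 27 mL/min.
abridronate: 15–69 mL/min → 70% of 2000 mg = 1400 mg.
ulbevudine: 15–44 mL/min → 75% of 2000 mg = 1500 mg.
Total = 1400 + 1500 = 2900 mg.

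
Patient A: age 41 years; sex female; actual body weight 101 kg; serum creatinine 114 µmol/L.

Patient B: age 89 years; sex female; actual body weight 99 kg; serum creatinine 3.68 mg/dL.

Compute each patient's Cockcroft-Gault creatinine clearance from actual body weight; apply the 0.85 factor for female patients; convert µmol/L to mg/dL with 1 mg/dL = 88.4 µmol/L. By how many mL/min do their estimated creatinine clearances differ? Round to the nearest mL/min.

75 mL/min

Patient A: SCr = 114 / 88.4 = 1.29 mg/dL
Patient A: CrCl = (140 − 41) × 101 / (72 × 1.29) × 0.85 = 9999.0 / 92.88 × 0.85 ≈ 91.5 mL/min
Patient B: CrCl = (140 − 89) × 99 / (72 × 3.68) × 0.85 = 5049.0 / 264.96 × 0.85 ≈ 16.2 mL/min
|91.5 − 16.2| = 75.3 mL/min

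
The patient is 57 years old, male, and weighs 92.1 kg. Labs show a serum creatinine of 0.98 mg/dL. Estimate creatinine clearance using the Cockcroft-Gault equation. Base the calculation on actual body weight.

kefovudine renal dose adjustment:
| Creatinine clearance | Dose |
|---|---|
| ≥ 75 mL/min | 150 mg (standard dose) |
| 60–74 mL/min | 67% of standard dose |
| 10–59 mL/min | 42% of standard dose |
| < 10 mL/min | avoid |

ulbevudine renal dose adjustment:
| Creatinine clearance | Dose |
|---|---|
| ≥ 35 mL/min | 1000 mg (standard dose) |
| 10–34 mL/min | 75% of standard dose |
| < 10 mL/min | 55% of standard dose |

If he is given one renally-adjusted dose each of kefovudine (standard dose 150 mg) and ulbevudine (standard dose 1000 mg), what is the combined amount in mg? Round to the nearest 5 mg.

1150 mg

CrCl = (140 − 57) × 92.1 / (72 × 0.98) = 7644.3 / 70.56 ≈ 108.3 mL/min
CrCl ≈ 108 mL/min.
kefovudine: ≥ 75 mL/min → 100% of 150 mg = 150 mg.
ulbevudine: ≥ 35 mL/min → 100% of 1000 mg = 1000 mg.
Total = 150 + 1000 = 1150 mg.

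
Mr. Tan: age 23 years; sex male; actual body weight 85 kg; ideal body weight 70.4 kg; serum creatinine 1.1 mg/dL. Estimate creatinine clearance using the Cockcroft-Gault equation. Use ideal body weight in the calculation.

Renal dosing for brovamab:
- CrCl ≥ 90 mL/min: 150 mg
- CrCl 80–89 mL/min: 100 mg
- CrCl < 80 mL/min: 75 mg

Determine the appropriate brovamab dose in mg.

150 mg

CrCl = (140 − 23) × 70.4 / (72 × 1.1) = 8236.8 / 79.20 ≈ 104.0 mL/min
CrCl ≈ 104 mL/min → bracket ≥ 90 mL/min.
Dose for this bracket: 150 mg.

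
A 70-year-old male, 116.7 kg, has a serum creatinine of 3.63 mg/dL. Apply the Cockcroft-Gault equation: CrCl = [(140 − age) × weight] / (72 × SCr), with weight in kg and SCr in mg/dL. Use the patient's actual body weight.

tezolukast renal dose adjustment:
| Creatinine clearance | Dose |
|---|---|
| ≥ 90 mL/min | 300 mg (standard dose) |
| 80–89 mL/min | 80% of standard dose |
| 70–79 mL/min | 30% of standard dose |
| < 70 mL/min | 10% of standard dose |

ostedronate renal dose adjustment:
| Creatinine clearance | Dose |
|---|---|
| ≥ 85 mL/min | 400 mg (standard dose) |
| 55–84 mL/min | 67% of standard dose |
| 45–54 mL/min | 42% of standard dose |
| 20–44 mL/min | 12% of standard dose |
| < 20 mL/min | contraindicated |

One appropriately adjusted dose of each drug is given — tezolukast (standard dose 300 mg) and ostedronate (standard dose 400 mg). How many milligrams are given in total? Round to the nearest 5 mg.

CrCl = (140 − 70) × 116.7 / (72 × 3.63) = 8169.0 / 261.36 ≈ 31.3 mL/min
CrCl ≈ 31 mL/min.
tezolukast: < 70 mL/min → 10% of 300 mg = 30 mg.
ostedronate: 20–44 mL/min → 12% of 400 mg = 48 mg.
Total = 30 + 48 = 78 mg.

80 mg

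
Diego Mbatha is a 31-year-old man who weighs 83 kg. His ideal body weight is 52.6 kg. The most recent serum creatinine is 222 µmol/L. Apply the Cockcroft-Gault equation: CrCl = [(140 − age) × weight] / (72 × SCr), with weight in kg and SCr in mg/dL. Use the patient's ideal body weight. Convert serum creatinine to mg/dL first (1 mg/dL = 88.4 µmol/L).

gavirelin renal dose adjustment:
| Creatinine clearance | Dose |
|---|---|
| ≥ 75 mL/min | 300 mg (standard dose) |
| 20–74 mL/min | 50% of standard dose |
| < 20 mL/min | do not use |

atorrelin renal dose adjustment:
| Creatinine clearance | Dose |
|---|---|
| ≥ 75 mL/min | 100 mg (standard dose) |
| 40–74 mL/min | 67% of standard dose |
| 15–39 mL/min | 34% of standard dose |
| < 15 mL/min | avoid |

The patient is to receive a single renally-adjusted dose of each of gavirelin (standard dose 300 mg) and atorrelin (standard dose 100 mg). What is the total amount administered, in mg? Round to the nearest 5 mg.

185 mg

SCr = 222 / 88.4 = 2.511 mg/dL
CrCl = (140 − 31) × 52.6 / (72 × 2.511) = 5733.4 / 180.79 ≈ 31.7 mL/min
CrCl ≈ 32 mL/min.
gavirelin: 20–74 mL/min → 50% of 300 mg = 150 mg.
atorrelin: 15–39 mL/min → 34% of 100 mg = 34 mg.
Total = 150 + 34 = 184 mg.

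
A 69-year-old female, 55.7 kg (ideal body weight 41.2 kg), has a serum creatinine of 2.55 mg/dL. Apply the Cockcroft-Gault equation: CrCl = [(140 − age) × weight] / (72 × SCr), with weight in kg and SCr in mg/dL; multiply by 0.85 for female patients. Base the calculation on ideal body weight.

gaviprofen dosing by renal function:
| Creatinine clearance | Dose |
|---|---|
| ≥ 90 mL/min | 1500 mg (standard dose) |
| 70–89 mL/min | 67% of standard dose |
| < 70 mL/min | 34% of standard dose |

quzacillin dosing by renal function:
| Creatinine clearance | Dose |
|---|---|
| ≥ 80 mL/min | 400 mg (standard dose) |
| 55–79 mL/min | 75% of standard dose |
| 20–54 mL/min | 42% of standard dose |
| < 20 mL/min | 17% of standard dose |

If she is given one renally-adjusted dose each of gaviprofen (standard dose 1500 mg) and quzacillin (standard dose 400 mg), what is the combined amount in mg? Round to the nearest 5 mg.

580 mg

CrCl = (140 − 69) × 41.2 / (72 × 2.55) × 0.85 = 2925.2 / 183.60 × 0.85 ≈ 13.5 mL/min
CrCl ≈ 14 mL/min.
gaviprofen: < 70 mL/min → 34% of 1500 mg = 510 mg.
quzacillin: < 20 mL/min → 17% of 400 mg = 68 mg.
Total = 510 + 68 = 578 mg.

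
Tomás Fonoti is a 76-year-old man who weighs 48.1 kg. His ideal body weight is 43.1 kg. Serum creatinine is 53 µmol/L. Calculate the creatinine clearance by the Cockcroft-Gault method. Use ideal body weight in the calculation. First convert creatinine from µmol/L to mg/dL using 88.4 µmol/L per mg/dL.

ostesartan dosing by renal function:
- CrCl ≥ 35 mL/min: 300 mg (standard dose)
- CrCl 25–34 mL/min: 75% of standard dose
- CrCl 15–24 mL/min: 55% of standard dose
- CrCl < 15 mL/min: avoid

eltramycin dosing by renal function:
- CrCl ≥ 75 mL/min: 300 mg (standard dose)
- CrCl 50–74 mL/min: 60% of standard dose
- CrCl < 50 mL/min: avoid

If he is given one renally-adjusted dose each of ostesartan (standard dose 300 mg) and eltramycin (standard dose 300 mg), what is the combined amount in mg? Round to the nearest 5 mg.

SCr = 53 / 88.4 = 0.6 mg/dL
CrCl = (140 − 76) × 43.1 / (72 × 0.6) = 2758.4 / 43.20 ≈ 63.9 mL/min
CrCl ≈ 64 mL/min.
ostesartan: ≥ 35 mL/min → 100% of 300 mg = 300 mg.
eltramycin: 50–74 mL/min → 60% of 300 mg = 180 mg.
Total = 300 + 180 = 480 mg.

480 mg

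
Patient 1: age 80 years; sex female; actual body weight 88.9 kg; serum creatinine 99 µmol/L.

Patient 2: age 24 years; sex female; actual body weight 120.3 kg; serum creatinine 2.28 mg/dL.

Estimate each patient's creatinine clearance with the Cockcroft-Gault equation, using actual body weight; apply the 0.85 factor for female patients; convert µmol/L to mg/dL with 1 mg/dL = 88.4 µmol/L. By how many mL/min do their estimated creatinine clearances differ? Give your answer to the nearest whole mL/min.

16 mL/min

Patient 1: SCr = 99 / 88.4 = 1.12 mg/dL
Patient 1: CrCl = (140 − 80) × 88.9 / (72 × 1.12) × 0.85 = 5334.0 / 80.64 × 0.85 ≈ 56.2 mL/min
Patient 2: CrCl = (140 − 24) × 120.3 / (72 × 2.28) × 0.85 = 13954.8 / 164.16 × 0.85 ≈ 72.3 mL/min
|56.2 − 72.3| = 16.1 mL/min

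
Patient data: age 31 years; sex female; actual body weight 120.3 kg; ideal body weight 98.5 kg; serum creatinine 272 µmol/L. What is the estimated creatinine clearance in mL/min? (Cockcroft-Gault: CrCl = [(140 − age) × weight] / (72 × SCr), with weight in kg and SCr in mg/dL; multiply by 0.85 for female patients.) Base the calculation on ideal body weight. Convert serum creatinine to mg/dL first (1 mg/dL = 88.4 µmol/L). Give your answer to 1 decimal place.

41.2 mL/min

SCr = 272 / 88.4 = 3.077 mg/dL
CrCl = (140 − 31) × 98.5 / (72 × 3.077) × 0.85 = 10736.5 / 221.54 × 0.85 ≈ 41.2 mL/min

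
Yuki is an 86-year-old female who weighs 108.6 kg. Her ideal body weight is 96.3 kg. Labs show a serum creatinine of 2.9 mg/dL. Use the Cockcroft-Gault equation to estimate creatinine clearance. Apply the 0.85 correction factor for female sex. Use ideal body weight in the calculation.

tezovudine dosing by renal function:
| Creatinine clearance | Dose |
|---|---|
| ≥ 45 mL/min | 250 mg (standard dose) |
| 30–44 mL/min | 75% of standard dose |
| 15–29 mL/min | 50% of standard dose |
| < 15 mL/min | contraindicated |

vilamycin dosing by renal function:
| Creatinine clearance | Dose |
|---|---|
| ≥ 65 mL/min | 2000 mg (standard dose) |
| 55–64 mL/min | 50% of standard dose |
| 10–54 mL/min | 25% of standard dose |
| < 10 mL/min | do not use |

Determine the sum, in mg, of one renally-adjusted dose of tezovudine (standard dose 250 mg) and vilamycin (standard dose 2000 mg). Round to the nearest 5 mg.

CrCl = (140 − 86) × 96.3 / (72 × 2.9) × 0.85 = 5200.2 / 208.80 × 0.85 ≈ 21.2 mL/min
CrCl ≈ 21 mL/min.
tezovudine: 15–29 mL/min → 50% of 250 mg = 125 mg.
vilamycin: 10–54 mL/min → 25% of 2000 mg = 500 mg.
Total = 125 + 500 = 625 mg.

625 mg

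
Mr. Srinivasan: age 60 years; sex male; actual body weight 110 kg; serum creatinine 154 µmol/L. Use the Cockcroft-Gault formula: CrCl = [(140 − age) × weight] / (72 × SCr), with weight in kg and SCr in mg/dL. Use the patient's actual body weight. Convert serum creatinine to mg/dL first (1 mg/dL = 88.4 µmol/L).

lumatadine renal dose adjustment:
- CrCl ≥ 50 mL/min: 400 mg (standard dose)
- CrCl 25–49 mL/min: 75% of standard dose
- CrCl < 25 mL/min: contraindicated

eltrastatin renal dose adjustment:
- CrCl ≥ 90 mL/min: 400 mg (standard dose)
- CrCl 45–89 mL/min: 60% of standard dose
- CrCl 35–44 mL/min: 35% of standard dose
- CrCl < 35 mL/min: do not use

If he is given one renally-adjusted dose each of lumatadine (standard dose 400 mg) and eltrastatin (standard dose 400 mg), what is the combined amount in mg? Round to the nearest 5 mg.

SCr = 154 / 88.4 = 1.742 mg/dL
CrCl = (140 − 60) × 110 / (72 × 1.742) = 8800.0 / 125.42 ≈ 70.2 mL/min
CrCl ≈ 70 mL/min.
lumatadine: ≥ 50 mL/min → 100% of 400 mg = 400 mg.
eltrastatin: 45–89 mL/min → 60% of 400 mg = 240 mg.
Total = 400 + 240 = 640 mg.

640 mg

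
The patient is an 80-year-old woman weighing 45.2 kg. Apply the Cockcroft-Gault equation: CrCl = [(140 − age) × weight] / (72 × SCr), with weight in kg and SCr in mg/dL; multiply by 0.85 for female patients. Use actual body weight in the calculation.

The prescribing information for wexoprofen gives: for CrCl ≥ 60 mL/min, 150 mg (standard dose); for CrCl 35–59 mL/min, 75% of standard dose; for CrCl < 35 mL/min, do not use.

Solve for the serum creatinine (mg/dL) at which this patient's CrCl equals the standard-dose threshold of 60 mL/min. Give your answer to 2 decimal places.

0.53 mg/dL

Standard dose requires CrCl ≥ 60 mL/min.
Set (140 − 80) × 45.2 × 0.85 / (72 × SCr) = 60
SCr = (140 − 80) × 45.2 × 0.85 / (72 × 60) = 0.534 mg/dL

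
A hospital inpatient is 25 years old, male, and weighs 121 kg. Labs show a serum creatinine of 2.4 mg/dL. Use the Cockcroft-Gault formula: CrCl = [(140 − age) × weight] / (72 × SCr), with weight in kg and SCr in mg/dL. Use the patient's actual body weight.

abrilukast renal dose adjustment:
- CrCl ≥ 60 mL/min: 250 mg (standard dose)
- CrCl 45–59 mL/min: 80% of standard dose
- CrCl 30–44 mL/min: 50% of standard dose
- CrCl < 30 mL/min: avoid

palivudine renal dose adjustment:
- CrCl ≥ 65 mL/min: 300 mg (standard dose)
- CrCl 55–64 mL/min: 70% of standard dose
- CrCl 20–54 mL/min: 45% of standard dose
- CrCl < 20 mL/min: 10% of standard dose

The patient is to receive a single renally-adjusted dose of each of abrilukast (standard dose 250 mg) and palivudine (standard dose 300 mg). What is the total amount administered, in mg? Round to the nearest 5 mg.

550 mg

CrCl = (140 − 25) × 121 / (72 × 2.4) = 13915.0 / 172.80 ≈ 80.5 mL/min
CrCl ≈ 81 mL/min.
abrilukast: ≥ 60 mL/min → 100% of 250 mg = 250 mg.
palivudine: ≥ 65 mL/min → 100% of 300 mg = 300 mg.
Total = 250 + 300 = 550 mg.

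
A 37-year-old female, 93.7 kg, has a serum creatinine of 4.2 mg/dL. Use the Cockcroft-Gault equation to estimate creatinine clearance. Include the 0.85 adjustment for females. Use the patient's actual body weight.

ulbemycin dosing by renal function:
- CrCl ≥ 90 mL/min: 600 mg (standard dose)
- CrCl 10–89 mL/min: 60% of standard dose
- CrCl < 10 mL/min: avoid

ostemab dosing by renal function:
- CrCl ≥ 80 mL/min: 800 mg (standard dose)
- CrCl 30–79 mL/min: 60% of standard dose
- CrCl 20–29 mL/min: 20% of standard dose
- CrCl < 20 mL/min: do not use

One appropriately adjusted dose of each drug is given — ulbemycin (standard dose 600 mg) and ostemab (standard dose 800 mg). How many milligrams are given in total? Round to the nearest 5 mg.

CrCl = (140 − 37) × 93.7 / (72 × 4.2) × 0.85 = 9651.1 / 302.40 × 0.85 ≈ 27.1 mL/min
CrCl ≈ 27 mL/min.
ulbemycin: 10–89 mL/min → 60% of 600 mg = 360 mg.
ostemab: 20–29 mL/min → 20% of 800 mg = 160 mg.
Total = 360 + 160 = 520 mg.

520 mg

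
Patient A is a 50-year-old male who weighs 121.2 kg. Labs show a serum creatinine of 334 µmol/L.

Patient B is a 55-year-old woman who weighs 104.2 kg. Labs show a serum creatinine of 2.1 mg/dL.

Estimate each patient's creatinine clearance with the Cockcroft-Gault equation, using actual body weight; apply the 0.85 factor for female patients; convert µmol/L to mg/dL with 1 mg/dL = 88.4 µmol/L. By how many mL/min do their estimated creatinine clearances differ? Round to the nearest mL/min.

Patient A: SCr = 334 / 88.4 = 3.778 mg/dL
Patient A: CrCl = (140 − 50) × 121.2 / (72 × 3.778) = 10908.0 / 272.02 ≈ 40.1 mL/min
Patient B: CrCl = (140 − 55) × 104.2 / (72 × 2.1) × 0.85 = 8857.0 / 151.20 × 0.85 ≈ 49.8 mL/min
|40.1 − 49.8| = 9.7 mL/min

10 mL/min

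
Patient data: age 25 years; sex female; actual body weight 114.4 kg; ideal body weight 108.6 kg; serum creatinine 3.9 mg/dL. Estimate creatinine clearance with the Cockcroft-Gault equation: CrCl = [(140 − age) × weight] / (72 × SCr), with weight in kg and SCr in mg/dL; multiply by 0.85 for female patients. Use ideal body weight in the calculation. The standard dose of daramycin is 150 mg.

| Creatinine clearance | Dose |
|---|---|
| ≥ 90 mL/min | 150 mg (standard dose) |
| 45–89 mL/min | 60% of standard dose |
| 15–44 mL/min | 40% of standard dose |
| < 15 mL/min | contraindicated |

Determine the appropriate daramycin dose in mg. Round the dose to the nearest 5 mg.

60 mg

CrCl = (140 − 25) × 108.6 / (72 × 3.9) × 0.85 = 12489.0 / 280.80 × 0.85 ≈ 37.8 mL/min
CrCl ≈ 38 mL/min → bracket 15–44 mL/min.
40% of 150 mg = 60 mg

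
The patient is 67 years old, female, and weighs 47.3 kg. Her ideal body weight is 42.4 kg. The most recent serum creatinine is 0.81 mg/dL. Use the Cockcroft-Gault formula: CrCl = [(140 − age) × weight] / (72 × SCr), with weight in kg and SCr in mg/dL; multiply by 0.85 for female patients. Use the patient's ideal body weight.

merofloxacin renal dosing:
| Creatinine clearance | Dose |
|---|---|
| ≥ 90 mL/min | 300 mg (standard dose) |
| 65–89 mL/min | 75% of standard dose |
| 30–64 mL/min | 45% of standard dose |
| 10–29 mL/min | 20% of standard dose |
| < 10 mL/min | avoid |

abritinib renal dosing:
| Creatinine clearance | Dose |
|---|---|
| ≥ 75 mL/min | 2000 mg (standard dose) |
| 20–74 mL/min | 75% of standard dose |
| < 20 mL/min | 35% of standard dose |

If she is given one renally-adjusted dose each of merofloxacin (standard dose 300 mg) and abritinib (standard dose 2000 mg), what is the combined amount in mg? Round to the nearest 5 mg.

CrCl = (140 − 67) × 42.4 / (72 × 0.81) × 0.85 = 3095.2 / 58.32 × 0.85 ≈ 45.1 mL/min
CrCl ≈ 45 mL/min.
merofloxacin: 30–64 mL/min → 45% of 300 mg = 135 mg.
abritinib: 20–74 mL/min → 75% of 2000 mg = 1500 mg.
Total = 135 + 1500 = 1635 mg.

1635 mg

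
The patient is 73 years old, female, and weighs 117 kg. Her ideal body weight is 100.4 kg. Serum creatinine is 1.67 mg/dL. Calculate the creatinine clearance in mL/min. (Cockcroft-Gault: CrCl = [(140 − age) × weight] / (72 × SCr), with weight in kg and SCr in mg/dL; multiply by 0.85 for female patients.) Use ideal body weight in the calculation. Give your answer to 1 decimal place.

CrCl = (140 − 73) × 100.4 / (72 × 1.67) × 0.85 = 6726.8 / 120.24 × 0.85 ≈ 47.6 mL/min

47.6 mL/min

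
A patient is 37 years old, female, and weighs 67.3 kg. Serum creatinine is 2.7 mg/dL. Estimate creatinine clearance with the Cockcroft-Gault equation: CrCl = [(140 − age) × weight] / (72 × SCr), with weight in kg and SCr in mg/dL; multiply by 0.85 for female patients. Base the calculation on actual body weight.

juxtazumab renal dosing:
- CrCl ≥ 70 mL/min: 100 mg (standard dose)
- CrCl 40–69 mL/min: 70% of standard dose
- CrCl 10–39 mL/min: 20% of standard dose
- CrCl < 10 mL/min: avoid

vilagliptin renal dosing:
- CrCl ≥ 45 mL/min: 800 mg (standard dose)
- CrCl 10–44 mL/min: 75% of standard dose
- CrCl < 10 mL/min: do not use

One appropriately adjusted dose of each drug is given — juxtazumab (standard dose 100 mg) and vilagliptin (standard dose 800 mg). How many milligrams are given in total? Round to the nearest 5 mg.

CrCl = (140 − 37) × 67.3 / (72 × 2.7) × 0.85 = 6931.9 / 194.40 × 0.85 ≈ 30.3 mL/min
CrCl ≈ 30 mL/min.
juxtazumab: 10–39 mL/min → 20% of 100 mg = 20 mg.
vilagliptin: 10–44 mL/min → 75% of 800 mg = 600 mg.
Total = 20 + 600 = 620 mg.

620 mg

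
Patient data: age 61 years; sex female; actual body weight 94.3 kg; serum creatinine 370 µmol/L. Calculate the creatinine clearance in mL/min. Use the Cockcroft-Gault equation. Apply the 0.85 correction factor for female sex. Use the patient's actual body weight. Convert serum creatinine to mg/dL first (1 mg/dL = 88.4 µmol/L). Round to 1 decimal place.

SCr = 370 / 88.4 = 4.186 mg/dL
CrCl = (140 − 61) × 94.3 / (72 × 4.186) × 0.85 = 7449.7 / 301.39 × 0.85 ≈ 21.0 mL/min

21.0 mL/min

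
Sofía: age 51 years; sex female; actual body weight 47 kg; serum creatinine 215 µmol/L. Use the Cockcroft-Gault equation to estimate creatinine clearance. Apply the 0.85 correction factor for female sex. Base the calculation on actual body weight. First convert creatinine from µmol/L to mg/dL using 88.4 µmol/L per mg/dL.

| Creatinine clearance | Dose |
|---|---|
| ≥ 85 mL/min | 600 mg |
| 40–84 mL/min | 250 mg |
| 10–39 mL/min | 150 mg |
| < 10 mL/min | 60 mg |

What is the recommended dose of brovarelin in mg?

SCr = 215 / 88.4 = 2.432 mg/dL
CrCl = (140 − 51) × 47 / (72 × 2.432) × 0.85 = 4183.0 / 175.10 × 0.85 ≈ 20.3 mL/min
CrCl ≈ 20 mL/min → bracket 10–39 mL/min.
Dose for this bracket: 150 mg.

150 mg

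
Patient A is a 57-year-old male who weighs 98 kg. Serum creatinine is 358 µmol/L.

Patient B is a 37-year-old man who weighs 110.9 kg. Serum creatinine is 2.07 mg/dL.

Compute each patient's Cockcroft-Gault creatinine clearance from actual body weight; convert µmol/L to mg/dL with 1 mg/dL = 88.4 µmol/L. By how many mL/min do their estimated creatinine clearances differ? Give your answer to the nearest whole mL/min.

49 mL/min

Patient A: SCr = 358 / 88.4 = 4.05 mg/dL
Patient A: CrCl = (140 − 57) × 98 / (72 × 4.05) = 8134.0 / 291.60 ≈ 27.9 mL/min
Patient B: CrCl = (140 − 37) × 110.9 / (72 × 2.07) = 11422.7 / 149.04 ≈ 76.6 mL/min
|27.9 − 76.6| = 48.7 mL/min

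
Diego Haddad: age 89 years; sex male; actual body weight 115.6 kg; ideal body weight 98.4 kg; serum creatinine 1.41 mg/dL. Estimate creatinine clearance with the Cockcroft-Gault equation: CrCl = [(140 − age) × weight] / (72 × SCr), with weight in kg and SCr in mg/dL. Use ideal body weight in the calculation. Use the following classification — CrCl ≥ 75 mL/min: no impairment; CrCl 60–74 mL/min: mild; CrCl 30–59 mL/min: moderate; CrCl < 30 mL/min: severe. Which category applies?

moderate

CrCl = (140 − 89) × 98.4 / (72 × 1.41) = 5018.4 / 101.52 ≈ 49.4 mL/min
49 mL/min falls in the 'moderate' range.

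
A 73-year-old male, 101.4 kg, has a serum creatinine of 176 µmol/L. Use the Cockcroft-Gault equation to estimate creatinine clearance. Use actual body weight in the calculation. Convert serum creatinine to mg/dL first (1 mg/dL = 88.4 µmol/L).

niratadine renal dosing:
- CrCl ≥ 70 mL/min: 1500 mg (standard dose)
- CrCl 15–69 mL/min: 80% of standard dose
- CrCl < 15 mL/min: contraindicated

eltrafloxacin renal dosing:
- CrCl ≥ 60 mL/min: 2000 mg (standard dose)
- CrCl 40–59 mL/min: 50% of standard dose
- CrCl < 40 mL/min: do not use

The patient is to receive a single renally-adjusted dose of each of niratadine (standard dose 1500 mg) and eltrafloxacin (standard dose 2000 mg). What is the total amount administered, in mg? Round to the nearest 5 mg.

SCr = 176 / 88.4 = 1.991 mg/dL
CrCl = (140 − 73) × 101.4 / (72 × 1.991) = 6793.8 / 143.35 ≈ 47.4 mL/min
CrCl ≈ 47 mL/min.
niratadine: 15–69 mL/min → 80% of 1500 mg = 1200 mg.
eltrafloxacin: 40–59 mL/min → 50% of 2000 mg = 1000 mg.
Total = 1200 + 1000 = 2200 mg.

2200 mg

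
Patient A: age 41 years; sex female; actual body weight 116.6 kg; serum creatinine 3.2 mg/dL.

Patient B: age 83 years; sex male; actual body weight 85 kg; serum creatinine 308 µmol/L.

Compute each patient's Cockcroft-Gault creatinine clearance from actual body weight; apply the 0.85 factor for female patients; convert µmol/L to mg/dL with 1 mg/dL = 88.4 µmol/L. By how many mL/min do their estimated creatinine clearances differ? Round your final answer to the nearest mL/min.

23 mL/min

Patient A: CrCl = (140 − 41) × 116.6 / (72 × 3.2) × 0.85 = 11543.4 / 230.40 × 0.85 ≈ 42.6 mL/min
Patient B: SCr = 308 / 88.4 = 3.484 mg/dL
Patient B: CrCl = (140 − 83) × 85 / (72 × 3.484) = 4845.0 / 250.85 ≈ 19.3 mL/min
|42.6 − 19.3| = 23.3 mL/min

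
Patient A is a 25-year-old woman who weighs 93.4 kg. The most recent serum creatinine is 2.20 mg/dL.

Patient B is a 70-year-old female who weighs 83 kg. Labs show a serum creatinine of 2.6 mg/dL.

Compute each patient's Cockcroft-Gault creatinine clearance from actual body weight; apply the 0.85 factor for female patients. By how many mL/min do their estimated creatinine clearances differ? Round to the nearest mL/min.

Patient A: CrCl = (140 − 25) × 93.4 / (72 × 2.2) × 0.85 = 10741.0 / 158.40 × 0.85 ≈ 57.6 mL/min
Patient B: CrCl = (140 − 70) × 83 / (72 × 2.6) × 0.85 = 5810.0 / 187.20 × 0.85 ≈ 26.4 mL/min
|57.6 − 26.4| = 31.2 mL/min

31 mL/min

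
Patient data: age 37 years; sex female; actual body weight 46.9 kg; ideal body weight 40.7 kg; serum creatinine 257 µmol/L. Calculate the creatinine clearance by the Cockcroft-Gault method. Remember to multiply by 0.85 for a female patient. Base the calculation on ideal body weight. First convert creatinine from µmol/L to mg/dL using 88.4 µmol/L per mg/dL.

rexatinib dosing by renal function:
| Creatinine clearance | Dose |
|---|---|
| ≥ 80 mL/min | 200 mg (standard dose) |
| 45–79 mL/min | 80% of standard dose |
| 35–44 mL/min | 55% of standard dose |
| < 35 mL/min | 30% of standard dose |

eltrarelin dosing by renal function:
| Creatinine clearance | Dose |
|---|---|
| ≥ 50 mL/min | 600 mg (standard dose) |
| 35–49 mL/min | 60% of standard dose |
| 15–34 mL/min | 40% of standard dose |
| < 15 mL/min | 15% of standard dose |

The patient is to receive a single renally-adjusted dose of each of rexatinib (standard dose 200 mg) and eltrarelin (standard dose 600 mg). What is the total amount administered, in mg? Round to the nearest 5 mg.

300 mg

SCr = 257 / 88.4 = 2.907 mg/dL
CrCl = (140 − 37) × 40.7 / (72 × 2.907) × 0.85 = 4192.1 / 209.30 × 0.85 ≈ 17.0 mL/min
CrCl ≈ 17 mL/min.
rexatinib: < 35 mL/min → 30% of 200 mg = 60 mg.
eltrarelin: 15–34 mL/min → 40% of 600 mg = 240 mg.
Total = 60 + 240 = 300 mg.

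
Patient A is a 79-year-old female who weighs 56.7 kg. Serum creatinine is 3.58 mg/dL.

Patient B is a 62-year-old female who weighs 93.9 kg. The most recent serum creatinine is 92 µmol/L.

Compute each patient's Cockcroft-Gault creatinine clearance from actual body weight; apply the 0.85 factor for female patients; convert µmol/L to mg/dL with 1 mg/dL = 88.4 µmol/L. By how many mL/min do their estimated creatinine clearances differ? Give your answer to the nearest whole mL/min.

72 mL/min

Patient A: CrCl = (140 − 79) × 56.7 / (72 × 3.58) × 0.85 = 3458.7 / 257.76 × 0.85 ≈ 11.4 mL/min
Patient B: SCr = 92 / 88.4 = 1.041 mg/dL
Patient B: CrCl = (140 − 62) × 93.9 / (72 × 1.041) × 0.85 = 7324.2 / 74.95 × 0.85 ≈ 83.1 mL/min
|11.4 − 83.1| = 71.7 mL/min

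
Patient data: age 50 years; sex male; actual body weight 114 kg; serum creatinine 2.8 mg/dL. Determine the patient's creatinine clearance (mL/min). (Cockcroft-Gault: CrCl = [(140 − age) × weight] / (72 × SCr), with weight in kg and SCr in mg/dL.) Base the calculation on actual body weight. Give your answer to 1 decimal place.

50.9 mL/min

CrCl = (140 − 50) × 114 / (72 × 2.8) = 10260.0 / 201.60 ≈ 50.9 mL/min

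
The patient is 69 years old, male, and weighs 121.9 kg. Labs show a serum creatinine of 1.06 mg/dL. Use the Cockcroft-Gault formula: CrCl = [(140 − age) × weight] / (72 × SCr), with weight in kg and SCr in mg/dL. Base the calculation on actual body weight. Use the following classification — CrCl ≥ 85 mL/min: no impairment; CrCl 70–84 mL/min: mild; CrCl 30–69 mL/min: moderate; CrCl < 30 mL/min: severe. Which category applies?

no impairment

CrCl = (140 − 69) × 121.9 / (72 × 1.06) = 8654.9 / 76.32 ≈ 113.4 mL/min
113 mL/min falls in the 'no impairment' range.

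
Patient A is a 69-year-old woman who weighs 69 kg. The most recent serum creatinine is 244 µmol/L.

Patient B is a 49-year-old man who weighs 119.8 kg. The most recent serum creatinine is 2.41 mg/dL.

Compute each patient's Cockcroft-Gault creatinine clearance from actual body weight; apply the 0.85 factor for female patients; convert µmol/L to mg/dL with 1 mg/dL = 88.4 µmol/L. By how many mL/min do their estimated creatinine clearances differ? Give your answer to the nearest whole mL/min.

Patient A: SCr = 244 / 88.4 = 2.76 mg/dL
Patient A: CrCl = (140 − 69) × 69 / (72 × 2.76) × 0.85 = 4899.0 / 198.72 × 0.85 ≈ 21.0 mL/min
Patient B: CrCl = (140 − 49) × 119.8 / (72 × 2.41) = 10901.8 / 173.52 ≈ 62.8 mL/min
|21.0 − 62.8| = 41.8 mL/min

42 mL/min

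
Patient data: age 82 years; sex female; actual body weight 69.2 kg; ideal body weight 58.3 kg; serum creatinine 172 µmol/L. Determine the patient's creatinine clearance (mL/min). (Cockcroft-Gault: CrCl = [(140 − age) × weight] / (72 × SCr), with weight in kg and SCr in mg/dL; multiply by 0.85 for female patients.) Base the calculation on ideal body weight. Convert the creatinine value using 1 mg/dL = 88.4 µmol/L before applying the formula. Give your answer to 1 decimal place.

20.5 mL/min

SCr = 172 / 88.4 = 1.946 mg/dL
CrCl = (140 − 82) × 58.3 / (72 × 1.946) × 0.85 = 3381.4 / 140.11 × 0.85 ≈ 20.5 mL/min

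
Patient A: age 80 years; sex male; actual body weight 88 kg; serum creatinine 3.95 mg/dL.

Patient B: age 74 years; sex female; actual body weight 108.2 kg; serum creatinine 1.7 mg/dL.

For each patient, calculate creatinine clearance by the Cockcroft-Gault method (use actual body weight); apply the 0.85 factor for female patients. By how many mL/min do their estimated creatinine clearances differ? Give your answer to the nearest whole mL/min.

31 mL/min

Patient A: CrCl = (140 − 80) × 88 / (72 × 3.95) = 5280.0 / 284.40 ≈ 18.6 mL/min
Patient B: CrCl = (140 − 74) × 108.2 / (72 × 1.7) × 0.85 = 7141.2 / 122.40 × 0.85 ≈ 49.6 mL/min
|18.6 − 49.6| = 31.0 mL/min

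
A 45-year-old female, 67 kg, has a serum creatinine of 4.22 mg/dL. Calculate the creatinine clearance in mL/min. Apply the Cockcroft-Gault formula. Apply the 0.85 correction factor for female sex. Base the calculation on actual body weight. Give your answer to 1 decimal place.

CrCl = (140 − 45) × 67 / (72 × 4.22) × 0.85 = 6365.0 / 303.84 × 0.85 ≈ 17.8 mL/min

17.8 mL/min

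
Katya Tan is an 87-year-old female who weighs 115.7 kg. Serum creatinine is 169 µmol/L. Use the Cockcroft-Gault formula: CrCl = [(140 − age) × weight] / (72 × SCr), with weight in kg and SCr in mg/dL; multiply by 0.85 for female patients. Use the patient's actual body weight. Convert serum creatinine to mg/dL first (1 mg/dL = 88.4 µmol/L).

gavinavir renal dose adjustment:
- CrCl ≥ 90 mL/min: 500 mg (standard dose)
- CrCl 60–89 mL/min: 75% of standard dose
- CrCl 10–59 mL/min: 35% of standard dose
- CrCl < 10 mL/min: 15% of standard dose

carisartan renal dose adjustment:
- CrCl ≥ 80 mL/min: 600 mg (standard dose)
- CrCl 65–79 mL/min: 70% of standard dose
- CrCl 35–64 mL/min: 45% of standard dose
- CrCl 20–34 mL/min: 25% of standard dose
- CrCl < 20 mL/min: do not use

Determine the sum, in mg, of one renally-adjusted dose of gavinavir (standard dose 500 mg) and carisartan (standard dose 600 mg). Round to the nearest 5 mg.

SCr = 169 / 88.4 = 1.912 mg/dL
CrCl = (140 − 87) × 115.7 / (72 × 1.912) × 0.85 = 6132.1 / 137.66 × 0.85 ≈ 37.9 mL/min
CrCl ≈ 38 mL/min.
gavinavir: 10–59 mL/min → 35% of 500 mg = 175 mg.
carisartan: 35–64 mL/min → 45% of 600 mg = 270 mg.
Total = 175 + 270 = 445 mg.

445 mg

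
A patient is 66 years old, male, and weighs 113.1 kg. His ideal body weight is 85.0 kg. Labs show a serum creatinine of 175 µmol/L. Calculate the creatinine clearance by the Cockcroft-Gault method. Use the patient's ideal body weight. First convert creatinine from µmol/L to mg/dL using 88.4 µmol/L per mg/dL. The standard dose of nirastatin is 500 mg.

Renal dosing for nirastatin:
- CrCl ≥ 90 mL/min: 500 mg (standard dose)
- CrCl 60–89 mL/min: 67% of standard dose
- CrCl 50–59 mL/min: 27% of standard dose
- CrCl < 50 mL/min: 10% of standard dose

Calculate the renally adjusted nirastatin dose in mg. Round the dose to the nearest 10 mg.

SCr = 175 / 88.4 = 1.98 mg/dL
CrCl = (140 − 66) × 85 / (72 × 1.98) = 6290.0 / 142.56 ≈ 44.1 mL/min
CrCl ≈ 44 mL/min → bracket < 50 mL/min.
10% of 500 mg = 50 mg

50 mg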